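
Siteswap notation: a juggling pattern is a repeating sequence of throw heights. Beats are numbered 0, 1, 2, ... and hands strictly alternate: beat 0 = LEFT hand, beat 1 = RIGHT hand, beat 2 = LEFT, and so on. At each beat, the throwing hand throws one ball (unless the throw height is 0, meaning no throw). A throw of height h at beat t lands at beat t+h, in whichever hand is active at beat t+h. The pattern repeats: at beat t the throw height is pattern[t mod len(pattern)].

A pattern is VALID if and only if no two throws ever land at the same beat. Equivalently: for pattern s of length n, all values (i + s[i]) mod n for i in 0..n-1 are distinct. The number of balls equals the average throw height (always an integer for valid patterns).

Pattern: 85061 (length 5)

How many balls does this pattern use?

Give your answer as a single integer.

Pattern = [8, 5, 0, 6, 1], length n = 5
  position 0: throw height = 8, running sum = 8
  position 1: throw height = 5, running sum = 13
  position 2: throw height = 0, running sum = 13
  position 3: throw height = 6, running sum = 19
  position 4: throw height = 1, running sum = 20
Total sum = 20; balls = sum / n = 20 / 5 = 4

Answer: 4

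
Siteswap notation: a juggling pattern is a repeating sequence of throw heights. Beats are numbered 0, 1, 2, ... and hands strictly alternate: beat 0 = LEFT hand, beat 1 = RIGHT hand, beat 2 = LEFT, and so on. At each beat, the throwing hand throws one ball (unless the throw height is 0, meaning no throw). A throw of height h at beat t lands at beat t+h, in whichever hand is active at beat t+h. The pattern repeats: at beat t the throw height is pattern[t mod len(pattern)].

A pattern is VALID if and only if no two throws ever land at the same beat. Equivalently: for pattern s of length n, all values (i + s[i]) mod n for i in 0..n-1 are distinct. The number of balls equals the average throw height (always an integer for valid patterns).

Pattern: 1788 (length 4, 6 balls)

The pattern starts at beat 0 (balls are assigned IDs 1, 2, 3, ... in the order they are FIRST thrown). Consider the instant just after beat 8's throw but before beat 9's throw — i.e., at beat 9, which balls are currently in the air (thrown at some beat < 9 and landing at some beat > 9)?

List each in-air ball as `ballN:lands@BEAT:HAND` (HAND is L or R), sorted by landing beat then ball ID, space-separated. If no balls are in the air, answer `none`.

Beat 0 (L): throw ball1 h=1 -> lands@1:R; in-air after throw: [b1@1:R]
Beat 1 (R): throw ball1 h=7 -> lands@8:L; in-air after throw: [b1@8:L]
Beat 2 (L): throw ball2 h=8 -> lands@10:L; in-air after throw: [b1@8:L b2@10:L]
Beat 3 (R): throw ball3 h=8 -> lands@11:R; in-air after throw: [b1@8:L b2@10:L b3@11:R]
Beat 4 (L): throw ball4 h=1 -> lands@5:R; in-air after throw: [b4@5:R b1@8:L b2@10:L b3@11:R]
Beat 5 (R): throw ball4 h=7 -> lands@12:L; in-air after throw: [b1@8:L b2@10:L b3@11:R b4@12:L]
Beat 6 (L): throw ball5 h=8 -> lands@14:L; in-air after throw: [b1@8:L b2@10:L b3@11:R b4@12:L b5@14:L]
Beat 7 (R): throw ball6 h=8 -> lands@15:R; in-air after throw: [b1@8:L b2@10:L b3@11:R b4@12:L b5@14:L b6@15:R]
Beat 8 (L): throw ball1 h=1 -> lands@9:R; in-air after throw: [b1@9:R b2@10:L b3@11:R b4@12:L b5@14:L b6@15:R]
Beat 9 (R): throw ball1 h=7 -> lands@16:L; in-air after throw: [b2@10:L b3@11:R b4@12:L b5@14:L b6@15:R b1@16:L]

Answer: ball2:lands@10:L ball3:lands@11:R ball4:lands@12:L ball5:lands@14:L ball6:lands@15:R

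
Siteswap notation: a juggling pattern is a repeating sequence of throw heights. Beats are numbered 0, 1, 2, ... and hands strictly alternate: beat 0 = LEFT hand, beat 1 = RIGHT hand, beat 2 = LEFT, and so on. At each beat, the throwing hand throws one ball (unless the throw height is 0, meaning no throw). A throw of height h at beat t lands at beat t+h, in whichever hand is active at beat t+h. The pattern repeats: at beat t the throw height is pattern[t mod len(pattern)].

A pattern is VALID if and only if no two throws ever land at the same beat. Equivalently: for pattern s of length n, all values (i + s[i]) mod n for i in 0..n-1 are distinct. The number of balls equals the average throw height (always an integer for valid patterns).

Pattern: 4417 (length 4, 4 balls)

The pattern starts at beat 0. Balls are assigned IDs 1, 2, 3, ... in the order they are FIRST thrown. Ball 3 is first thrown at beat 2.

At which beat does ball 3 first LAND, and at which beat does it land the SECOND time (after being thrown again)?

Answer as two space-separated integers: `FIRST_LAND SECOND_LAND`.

Beat 0 (L): throw ball1 h=4 -> lands@4:L; in-air after throw: [b1@4:L]
Beat 1 (R): throw ball2 h=4 -> lands@5:R; in-air after throw: [b1@4:L b2@5:R]
Beat 2 (L): throw ball3 h=1 -> lands@3:R; in-air after throw: [b3@3:R b1@4:L b2@5:R]
Beat 3 (R): throw ball3 h=7 -> lands@10:L; in-air after throw: [b1@4:L b2@5:R b3@10:L]
Beat 4 (L): throw ball1 h=4 -> lands@8:L; in-air after throw: [b2@5:R b1@8:L b3@10:L]
Beat 5 (R): throw ball2 h=4 -> lands@9:R; in-air after throw: [b1@8:L b2@9:R b3@10:L]
Beat 6 (L): throw ball4 h=1 -> lands@7:R; in-air after throw: [b4@7:R b1@8:L b2@9:R b3@10:L]
Beat 7 (R): throw ball4 h=7 -> lands@14:L; in-air after throw: [b1@8:L b2@9:R b3@10:L b4@14:L]
Beat 8 (L): throw ball1 h=4 -> lands@12:L; in-air after throw: [b2@9:R b3@10:L b1@12:L b4@14:L]
Beat 9 (R): throw ball2 h=4 -> lands@13:R; in-air after throw: [b3@10:L b1@12:L b2@13:R b4@14:L]
Beat 10 (L): throw ball3 h=1 -> lands@11:R; in-air after throw: [b3@11:R b1@12:L b2@13:R b4@14:L]
Ball 3: thrown@2 h=1 -> first land @3; rethrown@3 h=7 -> second land @10

Answer: 3 10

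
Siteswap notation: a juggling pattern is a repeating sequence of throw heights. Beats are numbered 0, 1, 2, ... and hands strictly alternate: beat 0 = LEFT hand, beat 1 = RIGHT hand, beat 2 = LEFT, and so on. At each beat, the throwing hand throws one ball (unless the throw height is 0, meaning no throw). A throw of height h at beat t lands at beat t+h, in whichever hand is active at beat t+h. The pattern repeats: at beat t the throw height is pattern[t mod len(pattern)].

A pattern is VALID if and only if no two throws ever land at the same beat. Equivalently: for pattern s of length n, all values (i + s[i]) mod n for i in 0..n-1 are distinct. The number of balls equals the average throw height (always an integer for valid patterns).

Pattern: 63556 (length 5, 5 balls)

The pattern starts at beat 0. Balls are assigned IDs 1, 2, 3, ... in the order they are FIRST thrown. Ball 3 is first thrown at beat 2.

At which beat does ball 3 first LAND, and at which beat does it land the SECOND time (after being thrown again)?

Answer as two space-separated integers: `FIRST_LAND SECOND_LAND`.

Answer: 7 12

Derivation:
Beat 0 (L): throw ball1 h=6 -> lands@6:L; in-air after throw: [b1@6:L]
Beat 1 (R): throw ball2 h=3 -> lands@4:L; in-air after throw: [b2@4:L b1@6:L]
Beat 2 (L): throw ball3 h=5 -> lands@7:R; in-air after throw: [b2@4:L b1@6:L b3@7:R]
Beat 3 (R): throw ball4 h=5 -> lands@8:L; in-air after throw: [b2@4:L b1@6:L b3@7:R b4@8:L]
Beat 4 (L): throw ball2 h=6 -> lands@10:L; in-air after throw: [b1@6:L b3@7:R b4@8:L b2@10:L]
Beat 5 (R): throw ball5 h=6 -> lands@11:R; in-air after throw: [b1@6:L b3@7:R b4@8:L b2@10:L b5@11:R]
Beat 6 (L): throw ball1 h=3 -> lands@9:R; in-air after throw: [b3@7:R b4@8:L b1@9:R b2@10:L b5@11:R]
Beat 7 (R): throw ball3 h=5 -> lands@12:L; in-air after throw: [b4@8:L b1@9:R b2@10:L b5@11:R b3@12:L]
Beat 8 (L): throw ball4 h=5 -> lands@13:R; in-air after throw: [b1@9:R b2@10:L b5@11:R b3@12:L b4@13:R]
Beat 9 (R): throw ball1 h=6 -> lands@15:R; in-air after throw: [b2@10:L b5@11:R b3@12:L b4@13:R b1@15:R]
Beat 10 (L): throw ball2 h=6 -> lands@16:L; in-air after throw: [b5@11:R b3@12:L b4@13:R b1@15:R b2@16:L]
Beat 11 (R): throw ball5 h=3 -> lands@14:L; in-air after throw: [b3@12:L b4@13:R b5@14:L b1@15:R b2@16:L]
Beat 12 (L): throw ball3 h=5 -> lands@17:R; in-air after throw: [b4@13:R b5@14:L b1@15:R b2@16:L b3@17:R]
Ball 3: thrown@2 h=5 -> first land @7; rethrown@7 h=5 -> second land @12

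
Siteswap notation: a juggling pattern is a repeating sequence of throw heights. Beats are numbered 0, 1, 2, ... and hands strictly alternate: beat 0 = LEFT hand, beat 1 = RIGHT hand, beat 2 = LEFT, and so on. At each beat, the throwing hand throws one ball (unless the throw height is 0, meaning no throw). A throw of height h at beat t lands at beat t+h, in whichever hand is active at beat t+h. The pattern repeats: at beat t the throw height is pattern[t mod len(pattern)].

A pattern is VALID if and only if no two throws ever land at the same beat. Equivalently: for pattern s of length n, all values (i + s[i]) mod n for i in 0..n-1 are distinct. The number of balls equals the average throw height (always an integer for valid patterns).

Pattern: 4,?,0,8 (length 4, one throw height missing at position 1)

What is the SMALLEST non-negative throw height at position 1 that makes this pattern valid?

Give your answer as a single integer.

Answer: 0

Derivation:
i=0: (0 + 4) mod 4 = 0
i=1: s[i]=? (unknown)
i=2: (2 + 0) mod 4 = 2
i=3: (3 + 8) mod 4 = 3
Known residues: [0, 2, 3]; need a permutation of 0..3, so missing residue r = 1
Need (1 + s) mod 4 = 1; smallest s = (1 - 1) mod 4 = 0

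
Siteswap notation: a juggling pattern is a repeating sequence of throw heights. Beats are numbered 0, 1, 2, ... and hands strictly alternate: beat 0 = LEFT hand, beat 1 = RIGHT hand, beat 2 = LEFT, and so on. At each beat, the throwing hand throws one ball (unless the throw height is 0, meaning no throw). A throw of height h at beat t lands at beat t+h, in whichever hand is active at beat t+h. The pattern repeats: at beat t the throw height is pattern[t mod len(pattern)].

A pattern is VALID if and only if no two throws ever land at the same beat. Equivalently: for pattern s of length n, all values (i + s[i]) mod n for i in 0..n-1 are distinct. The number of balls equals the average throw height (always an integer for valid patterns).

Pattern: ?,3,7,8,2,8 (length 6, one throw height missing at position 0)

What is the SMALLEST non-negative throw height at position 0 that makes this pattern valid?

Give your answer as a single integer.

Answer: 2

Derivation:
i=0: s[i]=? (unknown)
i=1: (1 + 3) mod 6 = 4
i=2: (2 + 7) mod 6 = 3
i=3: (3 + 8) mod 6 = 5
i=4: (4 + 2) mod 6 = 0
i=5: (5 + 8) mod 6 = 1
Known residues: [0, 1, 3, 4, 5]; need a permutation of 0..5, so missing residue r = 2
Need (0 + s) mod 6 = 2; smallest s = (2 - 0) mod 6 = 2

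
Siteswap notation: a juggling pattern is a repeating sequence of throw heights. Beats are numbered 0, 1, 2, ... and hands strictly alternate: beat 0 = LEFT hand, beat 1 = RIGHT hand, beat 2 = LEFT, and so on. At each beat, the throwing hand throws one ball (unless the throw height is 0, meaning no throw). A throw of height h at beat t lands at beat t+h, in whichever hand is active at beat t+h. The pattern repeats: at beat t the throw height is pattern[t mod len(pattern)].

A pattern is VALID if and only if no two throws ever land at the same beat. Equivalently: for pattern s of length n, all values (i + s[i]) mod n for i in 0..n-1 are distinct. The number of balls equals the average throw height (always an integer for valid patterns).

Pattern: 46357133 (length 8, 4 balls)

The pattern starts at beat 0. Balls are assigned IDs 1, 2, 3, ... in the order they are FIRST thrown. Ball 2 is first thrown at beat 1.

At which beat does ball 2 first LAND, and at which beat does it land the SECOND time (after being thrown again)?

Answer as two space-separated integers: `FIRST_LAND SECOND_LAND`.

Beat 0 (L): throw ball1 h=4 -> lands@4:L; in-air after throw: [b1@4:L]
Beat 1 (R): throw ball2 h=6 -> lands@7:R; in-air after throw: [b1@4:L b2@7:R]
Beat 2 (L): throw ball3 h=3 -> lands@5:R; in-air after throw: [b1@4:L b3@5:R b2@7:R]
Beat 3 (R): throw ball4 h=5 -> lands@8:L; in-air after throw: [b1@4:L b3@5:R b2@7:R b4@8:L]
Beat 4 (L): throw ball1 h=7 -> lands@11:R; in-air after throw: [b3@5:R b2@7:R b4@8:L b1@11:R]
Beat 5 (R): throw ball3 h=1 -> lands@6:L; in-air after throw: [b3@6:L b2@7:R b4@8:L b1@11:R]
Beat 6 (L): throw ball3 h=3 -> lands@9:R; in-air after throw: [b2@7:R b4@8:L b3@9:R b1@11:R]
Beat 7 (R): throw ball2 h=3 -> lands@10:L; in-air after throw: [b4@8:L b3@9:R b2@10:L b1@11:R]
Beat 8 (L): throw ball4 h=4 -> lands@12:L; in-air after throw: [b3@9:R b2@10:L b1@11:R b4@12:L]
Beat 9 (R): throw ball3 h=6 -> lands@15:R; in-air after throw: [b2@10:L b1@11:R b4@12:L b3@15:R]
Beat 10 (L): throw ball2 h=3 -> lands@13:R; in-air after throw: [b1@11:R b4@12:L b2@13:R b3@15:R]
Ball 2: thrown@1 h=6 -> first land @7; rethrown@7 h=3 -> second land @10

Answer: 7 10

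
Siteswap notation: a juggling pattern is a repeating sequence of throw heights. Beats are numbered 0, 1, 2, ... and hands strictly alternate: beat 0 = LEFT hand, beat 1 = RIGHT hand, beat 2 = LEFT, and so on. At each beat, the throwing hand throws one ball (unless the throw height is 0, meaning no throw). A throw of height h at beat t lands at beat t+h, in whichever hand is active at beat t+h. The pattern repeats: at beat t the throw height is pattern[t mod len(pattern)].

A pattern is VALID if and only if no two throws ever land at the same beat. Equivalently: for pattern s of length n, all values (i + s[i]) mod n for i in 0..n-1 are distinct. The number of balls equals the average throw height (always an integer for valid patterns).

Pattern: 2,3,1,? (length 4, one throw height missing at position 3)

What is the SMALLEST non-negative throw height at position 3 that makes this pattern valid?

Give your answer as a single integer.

Answer: 2

Derivation:
i=0: (0 + 2) mod 4 = 2
i=1: (1 + 3) mod 4 = 0
i=2: (2 + 1) mod 4 = 3
i=3: s[i]=? (unknown)
Known residues: [0, 2, 3]; need a permutation of 0..3, so missing residue r = 1
Need (3 + s) mod 4 = 1; smallest s = (1 - 3) mod 4 = 2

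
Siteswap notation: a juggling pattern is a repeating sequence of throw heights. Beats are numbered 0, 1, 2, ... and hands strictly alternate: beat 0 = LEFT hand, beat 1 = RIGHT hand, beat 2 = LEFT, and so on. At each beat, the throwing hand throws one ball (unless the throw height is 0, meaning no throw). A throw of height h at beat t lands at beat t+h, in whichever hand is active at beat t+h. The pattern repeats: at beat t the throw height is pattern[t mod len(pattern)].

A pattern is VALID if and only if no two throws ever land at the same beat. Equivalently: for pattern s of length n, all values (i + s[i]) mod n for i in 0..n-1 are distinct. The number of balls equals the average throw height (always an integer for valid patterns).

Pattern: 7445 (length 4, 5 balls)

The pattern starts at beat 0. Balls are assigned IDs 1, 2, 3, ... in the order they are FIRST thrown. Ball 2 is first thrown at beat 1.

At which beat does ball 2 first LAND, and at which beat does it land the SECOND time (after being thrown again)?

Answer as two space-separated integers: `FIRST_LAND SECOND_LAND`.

Answer: 5 9

Derivation:
Beat 0 (L): throw ball1 h=7 -> lands@7:R; in-air after throw: [b1@7:R]
Beat 1 (R): throw ball2 h=4 -> lands@5:R; in-air after throw: [b2@5:R b1@7:R]
Beat 2 (L): throw ball3 h=4 -> lands@6:L; in-air after throw: [b2@5:R b3@6:L b1@7:R]
Beat 3 (R): throw ball4 h=5 -> lands@8:L; in-air after throw: [b2@5:R b3@6:L b1@7:R b4@8:L]
Beat 4 (L): throw ball5 h=7 -> lands@11:R; in-air after throw: [b2@5:R b3@6:L b1@7:R b4@8:L b5@11:R]
Beat 5 (R): throw ball2 h=4 -> lands@9:R; in-air after throw: [b3@6:L b1@7:R b4@8:L b2@9:R b5@11:R]
Beat 6 (L): throw ball3 h=4 -> lands@10:L; in-air after throw: [b1@7:R b4@8:L b2@9:R b3@10:L b5@11:R]
Beat 7 (R): throw ball1 h=5 -> lands@12:L; in-air after throw: [b4@8:L b2@9:R b3@10:L b5@11:R b1@12:L]
Beat 8 (L): throw ball4 h=7 -> lands@15:R; in-air after throw: [b2@9:R b3@10:L b5@11:R b1@12:L b4@15:R]
Beat 9 (R): throw ball2 h=4 -> lands@13:R; in-air after throw: [b3@10:L b5@11:R b1@12:L b2@13:R b4@15:R]
Ball 2: thrown@1 h=4 -> first land @5; rethrown@5 h=4 -> second land @9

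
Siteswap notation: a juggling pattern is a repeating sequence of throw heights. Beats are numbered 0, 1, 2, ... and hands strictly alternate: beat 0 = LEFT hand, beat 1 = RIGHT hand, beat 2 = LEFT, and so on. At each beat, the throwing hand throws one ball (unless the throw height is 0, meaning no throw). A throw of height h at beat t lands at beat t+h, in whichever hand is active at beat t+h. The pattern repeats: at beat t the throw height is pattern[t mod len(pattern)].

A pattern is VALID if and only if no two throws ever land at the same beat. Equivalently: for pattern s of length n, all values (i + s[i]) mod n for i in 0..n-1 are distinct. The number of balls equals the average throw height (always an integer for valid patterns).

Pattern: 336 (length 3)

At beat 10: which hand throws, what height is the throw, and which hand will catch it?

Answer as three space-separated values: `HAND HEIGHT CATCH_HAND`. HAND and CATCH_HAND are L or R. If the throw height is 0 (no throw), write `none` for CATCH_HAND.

Answer: L 3 R

Derivation:
Beat 10: 10 mod 2 = 0, so hand = L
Throw height = pattern[10 mod 3] = pattern[1] = 3
Lands at beat 10+3=13, 13 mod 2 = 1, so catch hand = R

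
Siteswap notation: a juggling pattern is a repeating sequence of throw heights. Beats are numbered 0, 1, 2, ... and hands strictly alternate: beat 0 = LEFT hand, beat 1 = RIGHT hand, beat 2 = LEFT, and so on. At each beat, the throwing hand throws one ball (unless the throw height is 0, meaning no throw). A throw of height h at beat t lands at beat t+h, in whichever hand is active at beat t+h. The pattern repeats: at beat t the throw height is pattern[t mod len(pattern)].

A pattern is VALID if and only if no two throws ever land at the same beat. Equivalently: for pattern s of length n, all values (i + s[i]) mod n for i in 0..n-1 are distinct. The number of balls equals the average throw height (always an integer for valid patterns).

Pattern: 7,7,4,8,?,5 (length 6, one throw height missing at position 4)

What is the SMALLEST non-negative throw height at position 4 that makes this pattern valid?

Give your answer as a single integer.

Answer: 5

Derivation:
i=0: (0 + 7) mod 6 = 1
i=1: (1 + 7) mod 6 = 2
i=2: (2 + 4) mod 6 = 0
i=3: (3 + 8) mod 6 = 5
i=4: s[i]=? (unknown)
i=5: (5 + 5) mod 6 = 4
Known residues: [0, 1, 2, 4, 5]; need a permutation of 0..5, so missing residue r = 3
Need (4 + s) mod 6 = 3; smallest s = (3 - 4) mod 6 = 5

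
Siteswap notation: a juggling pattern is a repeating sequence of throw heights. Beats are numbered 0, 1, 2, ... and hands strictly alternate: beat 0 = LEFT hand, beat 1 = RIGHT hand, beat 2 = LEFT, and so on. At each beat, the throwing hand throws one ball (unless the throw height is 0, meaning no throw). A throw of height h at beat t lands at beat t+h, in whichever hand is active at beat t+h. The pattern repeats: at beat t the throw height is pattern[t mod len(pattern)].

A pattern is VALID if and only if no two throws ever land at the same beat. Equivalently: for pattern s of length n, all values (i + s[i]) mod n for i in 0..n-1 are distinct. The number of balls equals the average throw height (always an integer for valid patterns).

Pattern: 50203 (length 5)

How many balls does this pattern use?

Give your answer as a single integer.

Answer: 2

Derivation:
Pattern = [5, 0, 2, 0, 3], length n = 5
  position 0: throw height = 5, running sum = 5
  position 1: throw height = 0, running sum = 5
  position 2: throw height = 2, running sum = 7
  position 3: throw height = 0, running sum = 7
  position 4: throw height = 3, running sum = 10
Total sum = 10; balls = sum / n = 10 / 5 = 2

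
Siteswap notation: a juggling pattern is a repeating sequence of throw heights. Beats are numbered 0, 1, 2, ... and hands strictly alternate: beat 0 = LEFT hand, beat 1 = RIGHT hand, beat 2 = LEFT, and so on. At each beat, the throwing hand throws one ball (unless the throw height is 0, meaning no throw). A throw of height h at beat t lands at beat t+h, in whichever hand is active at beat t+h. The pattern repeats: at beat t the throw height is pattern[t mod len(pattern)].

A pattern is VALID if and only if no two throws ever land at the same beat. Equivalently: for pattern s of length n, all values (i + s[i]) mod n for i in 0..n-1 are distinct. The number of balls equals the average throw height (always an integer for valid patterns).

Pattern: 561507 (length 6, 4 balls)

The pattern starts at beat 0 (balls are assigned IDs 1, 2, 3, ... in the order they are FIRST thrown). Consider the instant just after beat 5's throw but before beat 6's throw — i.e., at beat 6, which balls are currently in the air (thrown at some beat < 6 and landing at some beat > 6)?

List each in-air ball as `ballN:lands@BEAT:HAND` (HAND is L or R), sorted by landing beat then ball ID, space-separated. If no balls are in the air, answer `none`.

Answer: ball2:lands@7:R ball3:lands@8:L ball1:lands@12:L

Derivation:
Beat 0 (L): throw ball1 h=5 -> lands@5:R; in-air after throw: [b1@5:R]
Beat 1 (R): throw ball2 h=6 -> lands@7:R; in-air after throw: [b1@5:R b2@7:R]
Beat 2 (L): throw ball3 h=1 -> lands@3:R; in-air after throw: [b3@3:R b1@5:R b2@7:R]
Beat 3 (R): throw ball3 h=5 -> lands@8:L; in-air after throw: [b1@5:R b2@7:R b3@8:L]
Beat 5 (R): throw ball1 h=7 -> lands@12:L; in-air after throw: [b2@7:R b3@8:L b1@12:L]
Beat 6 (L): throw ball4 h=5 -> lands@11:R; in-air after throw: [b2@7:R b3@8:L b4@11:R b1@12:L]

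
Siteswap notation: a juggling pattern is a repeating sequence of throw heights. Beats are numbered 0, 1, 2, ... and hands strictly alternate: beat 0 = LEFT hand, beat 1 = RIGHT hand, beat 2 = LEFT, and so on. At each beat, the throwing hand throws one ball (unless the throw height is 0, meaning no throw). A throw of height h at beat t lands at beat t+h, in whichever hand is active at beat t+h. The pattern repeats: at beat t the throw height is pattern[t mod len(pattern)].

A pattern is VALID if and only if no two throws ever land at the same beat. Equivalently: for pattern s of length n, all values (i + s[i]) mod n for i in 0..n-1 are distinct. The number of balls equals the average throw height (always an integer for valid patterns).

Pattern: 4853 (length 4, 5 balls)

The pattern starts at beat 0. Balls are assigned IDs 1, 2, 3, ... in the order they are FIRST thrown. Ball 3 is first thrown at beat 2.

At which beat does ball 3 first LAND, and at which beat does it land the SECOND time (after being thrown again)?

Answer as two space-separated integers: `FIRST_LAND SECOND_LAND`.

Answer: 7 10

Derivation:
Beat 0 (L): throw ball1 h=4 -> lands@4:L; in-air after throw: [b1@4:L]
Beat 1 (R): throw ball2 h=8 -> lands@9:R; in-air after throw: [b1@4:L b2@9:R]
Beat 2 (L): throw ball3 h=5 -> lands@7:R; in-air after throw: [b1@4:L b3@7:R b2@9:R]
Beat 3 (R): throw ball4 h=3 -> lands@6:L; in-air after throw: [b1@4:L b4@6:L b3@7:R b2@9:R]
Beat 4 (L): throw ball1 h=4 -> lands@8:L; in-air after throw: [b4@6:L b3@7:R b1@8:L b2@9:R]
Beat 5 (R): throw ball5 h=8 -> lands@13:R; in-air after throw: [b4@6:L b3@7:R b1@8:L b2@9:R b5@13:R]
Beat 6 (L): throw ball4 h=5 -> lands@11:R; in-air after throw: [b3@7:R b1@8:L b2@9:R b4@11:R b5@13:R]
Beat 7 (R): throw ball3 h=3 -> lands@10:L; in-air after throw: [b1@8:L b2@9:R b3@10:L b4@11:R b5@13:R]
Beat 8 (L): throw ball1 h=4 -> lands@12:L; in-air after throw: [b2@9:R b3@10:L b4@11:R b1@12:L b5@13:R]
Beat 9 (R): throw ball2 h=8 -> lands@17:R; in-air after throw: [b3@10:L b4@11:R b1@12:L b5@13:R b2@17:R]
Beat 10 (L): throw ball3 h=5 -> lands@15:R; in-air after throw: [b4@11:R b1@12:L b5@13:R b3@15:R b2@17:R]
Ball 3: thrown@2 h=5 -> first land @7; rethrown@7 h=3 -> second land @10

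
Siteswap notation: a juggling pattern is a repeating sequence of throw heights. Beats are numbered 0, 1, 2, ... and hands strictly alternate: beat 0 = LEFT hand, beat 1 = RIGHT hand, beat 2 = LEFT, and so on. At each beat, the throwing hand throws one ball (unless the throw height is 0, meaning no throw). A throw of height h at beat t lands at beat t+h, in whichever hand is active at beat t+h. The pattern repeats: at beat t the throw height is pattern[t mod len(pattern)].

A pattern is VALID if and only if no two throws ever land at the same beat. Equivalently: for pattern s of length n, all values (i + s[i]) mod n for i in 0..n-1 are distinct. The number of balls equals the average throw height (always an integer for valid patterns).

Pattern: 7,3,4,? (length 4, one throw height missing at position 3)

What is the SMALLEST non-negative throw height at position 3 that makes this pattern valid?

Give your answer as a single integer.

Answer: 2

Derivation:
i=0: (0 + 7) mod 4 = 3
i=1: (1 + 3) mod 4 = 0
i=2: (2 + 4) mod 4 = 2
i=3: s[i]=? (unknown)
Known residues: [0, 2, 3]; need a permutation of 0..3, so missing residue r = 1
Need (3 + s) mod 4 = 1; smallest s = (1 - 3) mod 4 = 2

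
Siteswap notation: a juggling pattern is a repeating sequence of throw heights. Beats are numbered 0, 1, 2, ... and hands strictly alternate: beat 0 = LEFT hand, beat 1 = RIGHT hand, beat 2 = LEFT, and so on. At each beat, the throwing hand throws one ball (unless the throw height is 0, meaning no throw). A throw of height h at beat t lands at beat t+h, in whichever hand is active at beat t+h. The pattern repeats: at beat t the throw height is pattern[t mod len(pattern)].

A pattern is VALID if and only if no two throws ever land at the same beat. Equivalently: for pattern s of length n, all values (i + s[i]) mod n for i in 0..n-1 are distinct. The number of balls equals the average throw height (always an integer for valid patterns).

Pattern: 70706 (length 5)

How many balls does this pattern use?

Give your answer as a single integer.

Pattern = [7, 0, 7, 0, 6], length n = 5
  position 0: throw height = 7, running sum = 7
  position 1: throw height = 0, running sum = 7
  position 2: throw height = 7, running sum = 14
  position 3: throw height = 0, running sum = 14
  position 4: throw height = 6, running sum = 20
Total sum = 20; balls = sum / n = 20 / 5 = 4

Answer: 4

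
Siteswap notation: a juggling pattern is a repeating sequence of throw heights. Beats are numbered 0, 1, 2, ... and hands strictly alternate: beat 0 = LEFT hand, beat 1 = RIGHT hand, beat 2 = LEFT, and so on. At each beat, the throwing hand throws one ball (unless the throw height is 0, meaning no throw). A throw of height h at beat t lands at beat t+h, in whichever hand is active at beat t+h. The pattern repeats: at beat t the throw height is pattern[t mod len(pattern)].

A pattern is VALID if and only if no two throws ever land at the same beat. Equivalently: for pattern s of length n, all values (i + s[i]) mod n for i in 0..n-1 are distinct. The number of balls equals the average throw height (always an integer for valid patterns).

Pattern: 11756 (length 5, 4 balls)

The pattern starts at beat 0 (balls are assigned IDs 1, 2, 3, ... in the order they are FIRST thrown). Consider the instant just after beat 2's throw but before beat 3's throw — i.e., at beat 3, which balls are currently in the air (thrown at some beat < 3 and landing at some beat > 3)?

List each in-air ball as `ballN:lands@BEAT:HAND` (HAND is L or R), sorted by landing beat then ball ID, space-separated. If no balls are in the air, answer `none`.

Beat 0 (L): throw ball1 h=1 -> lands@1:R; in-air after throw: [b1@1:R]
Beat 1 (R): throw ball1 h=1 -> lands@2:L; in-air after throw: [b1@2:L]
Beat 2 (L): throw ball1 h=7 -> lands@9:R; in-air after throw: [b1@9:R]
Beat 3 (R): throw ball2 h=5 -> lands@8:L; in-air after throw: [b2@8:L b1@9:R]

Answer: ball1:lands@9:R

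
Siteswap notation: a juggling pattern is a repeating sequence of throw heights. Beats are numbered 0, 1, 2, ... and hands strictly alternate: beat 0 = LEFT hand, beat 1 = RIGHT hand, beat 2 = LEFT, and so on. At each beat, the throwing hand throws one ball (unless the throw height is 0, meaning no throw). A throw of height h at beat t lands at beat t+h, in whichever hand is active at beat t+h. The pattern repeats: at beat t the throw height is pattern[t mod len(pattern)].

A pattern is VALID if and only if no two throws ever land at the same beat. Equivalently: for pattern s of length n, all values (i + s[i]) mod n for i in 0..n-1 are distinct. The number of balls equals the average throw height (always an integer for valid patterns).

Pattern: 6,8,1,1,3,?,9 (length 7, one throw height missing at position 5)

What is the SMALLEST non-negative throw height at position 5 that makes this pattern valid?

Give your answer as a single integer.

i=0: (0 + 6) mod 7 = 6
i=1: (1 + 8) mod 7 = 2
i=2: (2 + 1) mod 7 = 3
i=3: (3 + 1) mod 7 = 4
i=4: (4 + 3) mod 7 = 0
i=5: s[i]=? (unknown)
i=6: (6 + 9) mod 7 = 1
Known residues: [0, 1, 2, 3, 4, 6]; need a permutation of 0..6, so missing residue r = 5
Need (5 + s) mod 7 = 5; smallest s = (5 - 5) mod 7 = 0

Answer: 0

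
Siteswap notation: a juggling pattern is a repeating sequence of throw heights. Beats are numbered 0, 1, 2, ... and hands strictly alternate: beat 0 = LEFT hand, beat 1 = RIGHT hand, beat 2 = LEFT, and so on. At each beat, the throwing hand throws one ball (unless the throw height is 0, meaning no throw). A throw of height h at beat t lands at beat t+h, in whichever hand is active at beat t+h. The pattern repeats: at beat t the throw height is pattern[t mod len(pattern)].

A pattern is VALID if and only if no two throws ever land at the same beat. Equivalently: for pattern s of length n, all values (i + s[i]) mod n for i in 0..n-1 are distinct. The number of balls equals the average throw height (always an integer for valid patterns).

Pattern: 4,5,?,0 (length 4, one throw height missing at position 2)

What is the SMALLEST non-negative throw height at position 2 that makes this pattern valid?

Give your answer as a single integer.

i=0: (0 + 4) mod 4 = 0
i=1: (1 + 5) mod 4 = 2
i=2: s[i]=? (unknown)
i=3: (3 + 0) mod 4 = 3
Known residues: [0, 2, 3]; need a permutation of 0..3, so missing residue r = 1
Need (2 + s) mod 4 = 1; smallest s = (1 - 2) mod 4 = 3

Answer: 3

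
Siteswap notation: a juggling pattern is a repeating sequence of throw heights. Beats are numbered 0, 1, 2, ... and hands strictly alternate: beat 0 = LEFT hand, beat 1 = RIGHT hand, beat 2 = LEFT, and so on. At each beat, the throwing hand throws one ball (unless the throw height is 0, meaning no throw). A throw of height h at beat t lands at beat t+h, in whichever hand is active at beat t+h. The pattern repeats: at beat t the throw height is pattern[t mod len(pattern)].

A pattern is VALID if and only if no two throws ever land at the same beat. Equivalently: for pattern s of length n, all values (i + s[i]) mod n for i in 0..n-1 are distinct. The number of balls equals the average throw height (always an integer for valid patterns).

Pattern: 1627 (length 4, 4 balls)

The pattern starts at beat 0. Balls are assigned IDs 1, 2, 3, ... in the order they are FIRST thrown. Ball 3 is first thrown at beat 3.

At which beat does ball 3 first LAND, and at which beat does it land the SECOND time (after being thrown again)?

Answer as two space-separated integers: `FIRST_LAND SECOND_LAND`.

Beat 0 (L): throw ball1 h=1 -> lands@1:R; in-air after throw: [b1@1:R]
Beat 1 (R): throw ball1 h=6 -> lands@7:R; in-air after throw: [b1@7:R]
Beat 2 (L): throw ball2 h=2 -> lands@4:L; in-air after throw: [b2@4:L b1@7:R]
Beat 3 (R): throw ball3 h=7 -> lands@10:L; in-air after throw: [b2@4:L b1@7:R b3@10:L]
Beat 4 (L): throw ball2 h=1 -> lands@5:R; in-air after throw: [b2@5:R b1@7:R b3@10:L]
Beat 5 (R): throw ball2 h=6 -> lands@11:R; in-air after throw: [b1@7:R b3@10:L b2@11:R]
Beat 6 (L): throw ball4 h=2 -> lands@8:L; in-air after throw: [b1@7:R b4@8:L b3@10:L b2@11:R]
Beat 7 (R): throw ball1 h=7 -> lands@14:L; in-air after throw: [b4@8:L b3@10:L b2@11:R b1@14:L]
Beat 8 (L): throw ball4 h=1 -> lands@9:R; in-air after throw: [b4@9:R b3@10:L b2@11:R b1@14:L]
Beat 9 (R): throw ball4 h=6 -> lands@15:R; in-air after throw: [b3@10:L b2@11:R b1@14:L b4@15:R]
Beat 10 (L): throw ball3 h=2 -> lands@12:L; in-air after throw: [b2@11:R b3@12:L b1@14:L b4@15:R]
Beat 11 (R): throw ball2 h=7 -> lands@18:L; in-air after throw: [b3@12:L b1@14:L b4@15:R b2@18:L]
Beat 12 (L): throw ball3 h=1 -> lands@13:R; in-air after throw: [b3@13:R b1@14:L b4@15:R b2@18:L]
Ball 3: thrown@3 h=7 -> first land @10; rethrown@10 h=2 -> second land @12

Answer: 10 12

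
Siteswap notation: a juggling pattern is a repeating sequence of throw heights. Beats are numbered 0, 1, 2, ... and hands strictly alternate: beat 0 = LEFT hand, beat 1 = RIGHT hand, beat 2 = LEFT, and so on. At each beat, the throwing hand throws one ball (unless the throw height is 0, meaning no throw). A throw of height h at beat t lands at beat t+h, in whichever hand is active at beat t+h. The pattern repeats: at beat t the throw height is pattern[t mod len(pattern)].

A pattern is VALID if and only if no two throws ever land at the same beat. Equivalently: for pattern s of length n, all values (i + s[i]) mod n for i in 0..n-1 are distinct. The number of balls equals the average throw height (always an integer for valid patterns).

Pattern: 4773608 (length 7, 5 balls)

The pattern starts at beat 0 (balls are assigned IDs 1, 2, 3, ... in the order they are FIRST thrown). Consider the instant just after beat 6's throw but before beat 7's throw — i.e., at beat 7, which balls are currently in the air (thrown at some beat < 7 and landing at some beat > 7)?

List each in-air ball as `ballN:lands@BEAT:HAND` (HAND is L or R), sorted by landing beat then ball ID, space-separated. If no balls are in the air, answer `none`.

Answer: ball2:lands@8:L ball3:lands@9:R ball1:lands@10:L ball4:lands@14:L

Derivation:
Beat 0 (L): throw ball1 h=4 -> lands@4:L; in-air after throw: [b1@4:L]
Beat 1 (R): throw ball2 h=7 -> lands@8:L; in-air after throw: [b1@4:L b2@8:L]
Beat 2 (L): throw ball3 h=7 -> lands@9:R; in-air after throw: [b1@4:L b2@8:L b3@9:R]
Beat 3 (R): throw ball4 h=3 -> lands@6:L; in-air after throw: [b1@4:L b4@6:L b2@8:L b3@9:R]
Beat 4 (L): throw ball1 h=6 -> lands@10:L; in-air after throw: [b4@6:L b2@8:L b3@9:R b1@10:L]
Beat 6 (L): throw ball4 h=8 -> lands@14:L; in-air after throw: [b2@8:L b3@9:R b1@10:L b4@14:L]
Beat 7 (R): throw ball5 h=4 -> lands@11:R; in-air after throw: [b2@8:L b3@9:R b1@10:L b5@11:R b4@14:L]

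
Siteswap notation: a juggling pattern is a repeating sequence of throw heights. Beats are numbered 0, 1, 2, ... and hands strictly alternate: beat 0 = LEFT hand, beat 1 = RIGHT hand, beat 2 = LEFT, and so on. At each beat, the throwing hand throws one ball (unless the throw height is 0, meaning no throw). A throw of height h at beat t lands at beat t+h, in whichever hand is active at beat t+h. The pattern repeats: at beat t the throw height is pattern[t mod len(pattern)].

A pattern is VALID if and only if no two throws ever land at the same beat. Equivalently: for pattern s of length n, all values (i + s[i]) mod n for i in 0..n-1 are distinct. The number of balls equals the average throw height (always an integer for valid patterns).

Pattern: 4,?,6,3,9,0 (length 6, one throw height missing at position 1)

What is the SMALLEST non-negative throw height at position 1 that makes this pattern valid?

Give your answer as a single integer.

i=0: (0 + 4) mod 6 = 4
i=1: s[i]=? (unknown)
i=2: (2 + 6) mod 6 = 2
i=3: (3 + 3) mod 6 = 0
i=4: (4 + 9) mod 6 = 1
i=5: (5 + 0) mod 6 = 5
Known residues: [0, 1, 2, 4, 5]; need a permutation of 0..5, so missing residue r = 3
Need (1 + s) mod 6 = 3; smallest s = (3 - 1) mod 6 = 2

Answer: 2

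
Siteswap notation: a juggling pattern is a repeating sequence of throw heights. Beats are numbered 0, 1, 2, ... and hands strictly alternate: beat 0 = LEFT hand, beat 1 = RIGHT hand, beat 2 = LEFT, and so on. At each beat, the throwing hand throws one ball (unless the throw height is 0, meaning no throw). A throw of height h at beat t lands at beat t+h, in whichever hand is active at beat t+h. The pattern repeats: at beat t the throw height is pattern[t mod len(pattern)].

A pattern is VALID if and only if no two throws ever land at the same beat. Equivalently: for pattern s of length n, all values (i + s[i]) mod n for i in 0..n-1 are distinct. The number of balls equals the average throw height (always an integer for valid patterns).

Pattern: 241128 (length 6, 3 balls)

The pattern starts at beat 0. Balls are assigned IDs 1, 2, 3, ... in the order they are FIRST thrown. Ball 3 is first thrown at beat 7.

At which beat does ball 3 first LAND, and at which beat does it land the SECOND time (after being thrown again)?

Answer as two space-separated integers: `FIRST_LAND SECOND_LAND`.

Answer: 11 19

Derivation:
Beat 0 (L): throw ball1 h=2 -> lands@2:L; in-air after throw: [b1@2:L]
Beat 1 (R): throw ball2 h=4 -> lands@5:R; in-air after throw: [b1@2:L b2@5:R]
Beat 2 (L): throw ball1 h=1 -> lands@3:R; in-air after throw: [b1@3:R b2@5:R]
Beat 3 (R): throw ball1 h=1 -> lands@4:L; in-air after throw: [b1@4:L b2@5:R]
Beat 4 (L): throw ball1 h=2 -> lands@6:L; in-air after throw: [b2@5:R b1@6:L]
Beat 5 (R): throw ball2 h=8 -> lands@13:R; in-air after throw: [b1@6:L b2@13:R]
Beat 6 (L): throw ball1 h=2 -> lands@8:L; in-air after throw: [b1@8:L b2@13:R]
Beat 7 (R): throw ball3 h=4 -> lands@11:R; in-air after throw: [b1@8:L b3@11:R b2@13:R]
Beat 8 (L): throw ball1 h=1 -> lands@9:R; in-air after throw: [b1@9:R b3@11:R b2@13:R]
Beat 9 (R): throw ball1 h=1 -> lands@10:L; in-air after throw: [b1@10:L b3@11:R b2@13:R]
Beat 10 (L): throw ball1 h=2 -> lands@12:L; in-air after throw: [b3@11:R b1@12:L b2@13:R]
Beat 11 (R): throw ball3 h=8 -> lands@19:R; in-air after throw: [b1@12:L b2@13:R b3@19:R]
Beat 12 (L): throw ball1 h=2 -> lands@14:L; in-air after throw: [b2@13:R b1@14:L b3@19:R]
Ball 3: thrown@7 h=4 -> first land @11; rethrown@11 h=8 -> second land @19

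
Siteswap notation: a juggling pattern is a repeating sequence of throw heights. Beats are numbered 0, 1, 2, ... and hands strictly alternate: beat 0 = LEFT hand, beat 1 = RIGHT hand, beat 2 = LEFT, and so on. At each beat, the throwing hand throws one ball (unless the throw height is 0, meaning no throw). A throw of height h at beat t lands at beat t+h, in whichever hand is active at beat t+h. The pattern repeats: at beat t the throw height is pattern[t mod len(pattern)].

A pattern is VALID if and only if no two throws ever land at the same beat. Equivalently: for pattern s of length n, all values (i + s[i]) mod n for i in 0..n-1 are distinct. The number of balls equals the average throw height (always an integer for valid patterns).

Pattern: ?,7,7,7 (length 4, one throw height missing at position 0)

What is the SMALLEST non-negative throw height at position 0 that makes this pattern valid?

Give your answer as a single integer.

Answer: 3

Derivation:
i=0: s[i]=? (unknown)
i=1: (1 + 7) mod 4 = 0
i=2: (2 + 7) mod 4 = 1
i=3: (3 + 7) mod 4 = 2
Known residues: [0, 1, 2]; need a permutation of 0..3, so missing residue r = 3
Need (0 + s) mod 4 = 3; smallest s = (3 - 0) mod 4 = 3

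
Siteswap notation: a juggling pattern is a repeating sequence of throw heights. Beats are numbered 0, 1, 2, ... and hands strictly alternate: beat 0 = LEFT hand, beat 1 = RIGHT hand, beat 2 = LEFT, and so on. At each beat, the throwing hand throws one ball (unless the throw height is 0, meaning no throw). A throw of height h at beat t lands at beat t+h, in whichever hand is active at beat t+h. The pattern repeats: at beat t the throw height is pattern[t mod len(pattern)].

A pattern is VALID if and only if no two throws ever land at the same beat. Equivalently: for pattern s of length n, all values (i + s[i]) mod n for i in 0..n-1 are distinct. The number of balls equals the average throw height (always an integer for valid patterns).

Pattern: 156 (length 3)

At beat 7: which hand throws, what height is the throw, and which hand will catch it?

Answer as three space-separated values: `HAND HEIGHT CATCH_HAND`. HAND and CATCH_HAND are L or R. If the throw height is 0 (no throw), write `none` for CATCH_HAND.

Answer: R 5 L

Derivation:
Beat 7: 7 mod 2 = 1, so hand = R
Throw height = pattern[7 mod 3] = pattern[1] = 5
Lands at beat 7+5=12, 12 mod 2 = 0, so catch hand = L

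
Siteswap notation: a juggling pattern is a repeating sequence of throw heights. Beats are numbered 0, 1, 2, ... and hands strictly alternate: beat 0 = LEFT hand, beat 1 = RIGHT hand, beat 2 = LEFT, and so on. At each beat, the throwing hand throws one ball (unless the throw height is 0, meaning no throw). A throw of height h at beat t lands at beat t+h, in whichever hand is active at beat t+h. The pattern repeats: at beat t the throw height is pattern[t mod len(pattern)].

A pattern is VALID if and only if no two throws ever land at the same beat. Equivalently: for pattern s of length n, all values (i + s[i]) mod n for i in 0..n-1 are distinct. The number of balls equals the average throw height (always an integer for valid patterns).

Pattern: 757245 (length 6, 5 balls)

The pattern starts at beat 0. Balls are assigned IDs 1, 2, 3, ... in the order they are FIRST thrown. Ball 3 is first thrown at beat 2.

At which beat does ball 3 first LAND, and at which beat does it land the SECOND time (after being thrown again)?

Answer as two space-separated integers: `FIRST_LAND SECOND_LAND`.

Beat 0 (L): throw ball1 h=7 -> lands@7:R; in-air after throw: [b1@7:R]
Beat 1 (R): throw ball2 h=5 -> lands@6:L; in-air after throw: [b2@6:L b1@7:R]
Beat 2 (L): throw ball3 h=7 -> lands@9:R; in-air after throw: [b2@6:L b1@7:R b3@9:R]
Beat 3 (R): throw ball4 h=2 -> lands@5:R; in-air after throw: [b4@5:R b2@6:L b1@7:R b3@9:R]
Beat 4 (L): throw ball5 h=4 -> lands@8:L; in-air after throw: [b4@5:R b2@6:L b1@7:R b5@8:L b3@9:R]
Beat 5 (R): throw ball4 h=5 -> lands@10:L; in-air after throw: [b2@6:L b1@7:R b5@8:L b3@9:R b4@10:L]
Beat 6 (L): throw ball2 h=7 -> lands@13:R; in-air after throw: [b1@7:R b5@8:L b3@9:R b4@10:L b2@13:R]
Beat 7 (R): throw ball1 h=5 -> lands@12:L; in-air after throw: [b5@8:L b3@9:R b4@10:L b1@12:L b2@13:R]
Beat 8 (L): throw ball5 h=7 -> lands@15:R; in-air after throw: [b3@9:R b4@10:L b1@12:L b2@13:R b5@15:R]
Beat 9 (R): throw ball3 h=2 -> lands@11:R; in-air after throw: [b4@10:L b3@11:R b1@12:L b2@13:R b5@15:R]
Beat 10 (L): throw ball4 h=4 -> lands@14:L; in-air after throw: [b3@11:R b1@12:L b2@13:R b4@14:L b5@15:R]
Beat 11 (R): throw ball3 h=5 -> lands@16:L; in-air after throw: [b1@12:L b2@13:R b4@14:L b5@15:R b3@16:L]
Ball 3: thrown@2 h=7 -> first land @9; rethrown@9 h=2 -> second land @11

Answer: 9 11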